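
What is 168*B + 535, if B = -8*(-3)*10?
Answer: 40855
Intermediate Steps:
B = 240 (B = 24*10 = 240)
168*B + 535 = 168*240 + 535 = 40320 + 535 = 40855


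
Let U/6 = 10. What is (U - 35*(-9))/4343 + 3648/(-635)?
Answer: -15605139/2757805 ≈ -5.6585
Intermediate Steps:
U = 60 (U = 6*10 = 60)
(U - 35*(-9))/4343 + 3648/(-635) = (60 - 35*(-9))/4343 + 3648/(-635) = (60 + 315)*(1/4343) + 3648*(-1/635) = 375*(1/4343) - 3648/635 = 375/4343 - 3648/635 = -15605139/2757805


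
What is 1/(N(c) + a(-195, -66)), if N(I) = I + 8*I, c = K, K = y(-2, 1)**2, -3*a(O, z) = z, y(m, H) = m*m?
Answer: 1/166 ≈ 0.0060241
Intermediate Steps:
y(m, H) = m**2
a(O, z) = -z/3
K = 16 (K = ((-2)**2)**2 = 4**2 = 16)
c = 16
N(I) = 9*I
1/(N(c) + a(-195, -66)) = 1/(9*16 - 1/3*(-66)) = 1/(144 + 22) = 1/166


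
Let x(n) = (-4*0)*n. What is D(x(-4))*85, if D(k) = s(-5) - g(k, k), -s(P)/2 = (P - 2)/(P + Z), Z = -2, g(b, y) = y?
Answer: -170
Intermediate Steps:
x(n) = 0 (x(n) = 0*n = 0)
s(P) = -2 (s(P) = -2*(P - 2)/(P - 2) = -2*(-2 + P)/(-2 + P) = -2*1 = -2)
D(k) = -2 - k
D(x(-4))*85 = (-2 - 1*0)*85 = (-2 + 0)*85 = -2*85 = -170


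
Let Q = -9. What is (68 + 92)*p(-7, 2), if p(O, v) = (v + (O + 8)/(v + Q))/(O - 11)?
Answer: -1040/63 ≈ -16.508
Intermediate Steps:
p(O, v) = (v + (8 + O)/(-9 + v))/(-11 + O) (p(O, v) = (v + (O + 8)/(v - 9))/(O - 11) = (v + (8 + O)/(-9 + v))/(-11 + O))
(68 + 92)*p(-7, 2) = (68 + 92)*((8 - 7 + 2**2 - 9*2)/(99 - 11*2 - 9*(-7) - 7*2)) = 160*((8 - 7 + 4 - 18)/(99 - 22 + 63 - 14)) = 160*(-13/126) = -1040/63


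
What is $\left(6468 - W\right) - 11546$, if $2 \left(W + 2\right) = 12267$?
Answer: $- \frac{22419}{2} \approx -11210.0$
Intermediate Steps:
$W = \frac{12263}{2}$ ($W = -2 + \frac{1}{2} \cdot 12267 = -2 + \frac{12267}{2} = \frac{12263}{2} \approx 6131.5$)
$\left(6468 - W\right) - 11546 = \left(6468 - \frac{12263}{2}\right) - 11546 = \frac{673}{2} - 11546 = - \frac{22419}{2}$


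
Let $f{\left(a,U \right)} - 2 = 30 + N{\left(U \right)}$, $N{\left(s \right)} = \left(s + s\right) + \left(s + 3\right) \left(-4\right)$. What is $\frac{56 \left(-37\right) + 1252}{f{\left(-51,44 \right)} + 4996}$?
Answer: $- \frac{205}{1232} \approx -0.1664$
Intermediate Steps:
$N{\left(s \right)} = -12 - 2 s$ ($N{\left(s \right)} = 2 s + \left(3 + s\right) \left(-4\right) = 2 s - \left(12 + 4 s\right) = -12 - 2 s$)
$f{\left(a,U \right)} = 20 - 2 U$ ($f{\left(a,U \right)} = 2 + \left(30 - \left(12 + 2 U\right)\right) = 2 - \left(-18 + 2 U\right) = 20 - 2 U$)
$\frac{56 \left(-37\right) + 1252}{f{\left(-51,44 \right)} + 4996} = \frac{56 \left(-37\right) + 1252}{\left(20 - 88\right) + 4996} = \frac{-2072 + 1252}{\left(20 - 88\right) + 4996} = - \frac{820}{-68 + 4996} = - \frac{820}{4928} = \left(-820\right) \frac{1}{4928} = - \frac{205}{1232}$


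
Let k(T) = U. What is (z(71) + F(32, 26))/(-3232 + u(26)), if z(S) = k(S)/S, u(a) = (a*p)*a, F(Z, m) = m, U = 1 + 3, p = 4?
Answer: -925/18744 ≈ -0.049349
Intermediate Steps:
U = 4
k(T) = 4
u(a) = 4*a² (u(a) = (a*4)*a = (4*a)*a = 4*a²)
z(S) = 4/S
(z(71) + F(32, 26))/(-3232 + u(26)) = (4/71 + 26)/(-3232 + 4*26²) = (4*(1/71) + 26)/(-3232 + 4*676) = (4/71 + 26)/(-3232 + 2704) = (1850/71)/(-528) = (1850/71)*(-1/528) = -925/18744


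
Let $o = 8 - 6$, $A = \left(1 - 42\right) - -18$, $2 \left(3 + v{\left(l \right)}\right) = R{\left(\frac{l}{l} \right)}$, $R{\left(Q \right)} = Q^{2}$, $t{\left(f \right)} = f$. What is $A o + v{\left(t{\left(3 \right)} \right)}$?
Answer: $- \frac{97}{2} \approx -48.5$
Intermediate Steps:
$v{\left(l \right)} = - \frac{5}{2}$ ($v{\left(l \right)} = -3 + \frac{\left(\frac{l}{l}\right)^{2}}{2} = -3 + \frac{1^{2}}{2} = -3 + \frac{1}{2} \cdot 1 = -3 + \frac{1}{2} = - \frac{5}{2}$)
$A = -23$ ($A = \left(1 - 42\right) + 18 = -41 + 18 = -23$)
$o = 2$ ($o = 8 - 6 = 2$)
$A o + v{\left(t{\left(3 \right)} \right)} = \left(-23\right) 2 - \frac{5}{2} = -46 - \frac{5}{2} = - \frac{97}{2}$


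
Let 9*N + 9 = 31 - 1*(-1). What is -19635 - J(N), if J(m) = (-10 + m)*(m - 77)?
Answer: -1635325/81 ≈ -20189.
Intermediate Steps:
N = 23/9 (N = -1 + (31 - 1*(-1))/9 = -1 + (31 + 1)/9 = -1 + (⅑)*32 = -1 + 32/9 = 23/9 ≈ 2.5556)
J(m) = (-77 + m)*(-10 + m) (J(m) = (-10 + m)*(-77 + m) = (-77 + m)*(-10 + m))
-19635 - J(N) = -19635 - (770 + (23/9)² - 87*23/9) = -19635 - (770 + 529/81 - 667/3) = -19635 - 1*44890/81 = -19635 - 44890/81 = -1635325/81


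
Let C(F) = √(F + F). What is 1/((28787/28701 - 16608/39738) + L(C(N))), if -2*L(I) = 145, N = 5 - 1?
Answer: -380173446/27340150969 ≈ -0.013905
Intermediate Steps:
N = 4
C(F) = √2*√F (C(F) = √(2*F) = √2*√F)
L(I) = -145/2 (L(I) = -½*145 = -145/2)
1/((28787/28701 - 16608/39738) + L(C(N))) = 1/((28787/28701 - 16608/39738) - 145/2) = 1/((28787*(1/28701) - 16608*1/39738) - 145/2) = 1/((28787/28701 - 2768/6623) - 145/2) = 1/(111211933/190086723 - 145/2) = 1/(-27340150969/380173446) = -380173446/27340150969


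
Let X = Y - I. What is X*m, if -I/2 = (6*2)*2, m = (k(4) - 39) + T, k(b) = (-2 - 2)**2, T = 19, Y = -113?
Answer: 260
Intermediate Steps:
k(b) = 16 (k(b) = (-4)**2 = 16)
m = -4 (m = (16 - 39) + 19 = -23 + 19 = -4)
I = -48 (I = -2*6*2*2 = -24*2 = -2*24 = -48)
X = -65 (X = -113 - 1*(-48) = -113 + 48 = -65)
X*m = -65*(-4) = 260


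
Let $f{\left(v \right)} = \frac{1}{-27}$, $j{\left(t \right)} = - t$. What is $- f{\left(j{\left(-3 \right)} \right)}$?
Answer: $\frac{1}{27} \approx 0.037037$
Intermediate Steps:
$f{\left(v \right)} = - \frac{1}{27}$
$- f{\left(j{\left(-3 \right)} \right)} = \left(-1\right) \left(- \frac{1}{27}\right) = \frac{1}{27}$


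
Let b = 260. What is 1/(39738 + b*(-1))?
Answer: 1/39478 ≈ 2.5331e-5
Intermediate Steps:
1/(39738 + b*(-1)) = 1/(39738 + 260*(-1)) = 1/(39738 - 260) = 1/39478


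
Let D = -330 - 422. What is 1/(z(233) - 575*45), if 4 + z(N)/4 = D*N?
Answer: -1/726755 ≈ -1.3760e-6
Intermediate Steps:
D = -752
z(N) = -16 - 3008*N (z(N) = -16 + 4*(-752*N) = -16 - 3008*N)
1/(z(233) - 575*45) = 1/((-16 - 3008*233) - 575*45) = 1/((-16 - 700864) - 25875) = 1/(-700880 - 25875) = 1/(-726755) = -1/726755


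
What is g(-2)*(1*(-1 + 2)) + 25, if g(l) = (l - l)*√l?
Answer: 25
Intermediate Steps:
g(l) = 0 (g(l) = 0*√l = 0)
g(-2)*(1*(-1 + 2)) + 25 = 0*(1*(-1 + 2)) + 25 = 0*(1*1) + 25 = 0*1 + 25 = 0 + 25 = 25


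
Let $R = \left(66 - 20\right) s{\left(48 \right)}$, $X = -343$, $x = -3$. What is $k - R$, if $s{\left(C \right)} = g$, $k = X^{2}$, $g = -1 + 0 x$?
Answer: $117695$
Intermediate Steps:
$g = -1$ ($g = -1 + 0 \left(-3\right) = -1 + 0 = -1$)
$k = 117649$ ($k = \left(-343\right)^{2} = 117649$)
$s{\left(C \right)} = -1$
$R = -46$ ($R = \left(66 - 20\right) \left(-1\right) = 46 \left(-1\right) = -46$)
$k - R = 117649 - -46 = 117649 + 46 = 117695$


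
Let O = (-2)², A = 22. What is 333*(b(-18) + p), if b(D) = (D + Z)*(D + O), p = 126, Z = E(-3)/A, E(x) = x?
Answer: 1391607/11 ≈ 1.2651e+5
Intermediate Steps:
Z = -3/22 ≈ -0.13636
O = 4
b(D) = (4 + D)*(-3/22 + D) (b(D) = (D - 3/22)*(D + 4) = (-3/22 + D)*(4 + D) = (4 + D)*(-3/22 + D))
333*(b(-18) + p) = 333*((-6/11 + (-18)² + (85/22)*(-18)) + 126) = 333*((-6/11 + 324 - 765/11) + 126) = 333*(2793/11 + 126) = 333*(4179/11) = 1391607/11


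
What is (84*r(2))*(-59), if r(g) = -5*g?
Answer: 49560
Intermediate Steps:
(84*r(2))*(-59) = (84*(-5*2))*(-59) = (84*(-10))*(-59) = -840*(-59) = 49560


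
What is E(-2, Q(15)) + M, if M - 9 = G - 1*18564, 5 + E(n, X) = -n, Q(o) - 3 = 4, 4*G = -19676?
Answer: -23477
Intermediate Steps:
G = -4919 (G = (¼)*(-19676) = -4919)
Q(o) = 7 (Q(o) = 3 + 4 = 7)
E(n, X) = -5 - n
M = -23474 (M = 9 + (-4919 - 1*18564) = 9 + (-4919 - 18564) = 9 - 23483 = -23474)
E(-2, Q(15)) + M = (-5 - 1*(-2)) - 23474 = (-5 + 2) - 23474 = -3 - 23474 = -23477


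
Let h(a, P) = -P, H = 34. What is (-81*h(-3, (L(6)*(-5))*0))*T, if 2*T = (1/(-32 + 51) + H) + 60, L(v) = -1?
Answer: 0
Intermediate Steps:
T = 1787/38 (T = ((1/(-32 + 51) + 34) + 60)/2 = ((1/19 + 34) + 60)/2 = (647/19 + 60)/2 = (½)*(1787/19) = 1787/38 ≈ 47.026)
(-81*h(-3, (L(6)*(-5))*0))*T = -(-81)*-1*(-5)*0*(1787/38) = -(-81)*5*0*(1787/38) = -(-81)*0*(1787/38) = -81*0*(1787/38) = 0*(1787/38) = 0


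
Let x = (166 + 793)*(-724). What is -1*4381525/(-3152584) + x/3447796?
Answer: 3229428714089/2717366626216 ≈ 1.1884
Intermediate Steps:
x = -694316 (x = 959*(-724) = -694316)
-1*4381525/(-3152584) + x/3447796 = -1*4381525/(-3152584) - 694316/3447796 = -4381525*(-1/3152584) - 694316*1/3447796 = 4381525/3152584 - 173579/861949 = 3229428714089/2717366626216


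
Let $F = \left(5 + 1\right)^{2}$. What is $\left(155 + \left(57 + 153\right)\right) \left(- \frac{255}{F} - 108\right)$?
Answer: $- \frac{504065}{12} \approx -42005.0$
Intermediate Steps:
$F = 36$ ($F = 6^{2} = 36$)
$\left(155 + \left(57 + 153\right)\right) \left(- \frac{255}{F} - 108\right) = \left(155 + \left(57 + 153\right)\right) \left(- \frac{255}{36} - 108\right) = \left(155 + 210\right) \left(\left(-255\right) \frac{1}{36} - 108\right) = 365 \left(- \frac{85}{12} - 108\right) = 365 \left(- \frac{1381}{12}\right) = - \frac{504065}{12}$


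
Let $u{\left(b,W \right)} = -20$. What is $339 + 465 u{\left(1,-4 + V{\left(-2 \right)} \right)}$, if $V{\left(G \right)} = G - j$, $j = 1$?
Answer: $-8961$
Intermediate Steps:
$V{\left(G \right)} = -1 + G$ ($V{\left(G \right)} = G - 1 = -1 + G$)
$339 + 465 u{\left(1,-4 + V{\left(-2 \right)} \right)} = 339 + 465 \left(-20\right) = 339 - 9300 = -8961$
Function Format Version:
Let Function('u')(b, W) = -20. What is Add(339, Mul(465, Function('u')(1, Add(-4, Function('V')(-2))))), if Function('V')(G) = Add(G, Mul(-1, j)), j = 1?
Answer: -8961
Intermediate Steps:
Function('V')(G) = Add(-1, G) (Function('V')(G) = Add(G, Mul(-1, 1)) = Add(G, -1) = Add(-1, G))
Add(339, Mul(465, Function('u')(1, Add(-4, Function('V')(-2))))) = Add(339, Mul(465, -20)) = Add(339, -9300) = -8961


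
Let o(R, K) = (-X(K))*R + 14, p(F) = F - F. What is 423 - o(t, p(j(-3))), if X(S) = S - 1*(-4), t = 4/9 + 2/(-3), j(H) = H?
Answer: 3673/9 ≈ 408.11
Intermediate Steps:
p(F) = 0
t = -2/9 (t = 4*(⅑) + 2*(-⅓) = 4/9 - ⅔ = -2/9 ≈ -0.22222)
X(S) = 4 + S (X(S) = S + 4 = 4 + S)
o(R, K) = 14 + R*(-4 - K) (o(R, K) = (-(4 + K))*R + 14 = (-4 - K)*R + 14 = R*(-4 - K) + 14 = 14 + R*(-4 - K))
423 - o(t, p(j(-3))) = 423 - (14 - 1*(-2/9)*(4 + 0)) = 423 - (14 - 1*(-2/9)*4) = 423 - (14 + 8/9) = 423 - 1*134/9 = 423 - 134/9 = 3673/9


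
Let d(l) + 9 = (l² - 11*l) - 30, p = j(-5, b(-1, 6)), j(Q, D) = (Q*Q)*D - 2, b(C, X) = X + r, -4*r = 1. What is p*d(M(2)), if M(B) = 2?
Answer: -32319/4 ≈ -8079.8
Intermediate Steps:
r = -¼ (r = -¼*1 = -¼ ≈ -0.25000)
b(C, X) = -¼ + X (b(C, X) = X - ¼ = -¼ + X)
j(Q, D) = -2 + D*Q² (j(Q, D) = Q²*D - 2 = D*Q² - 2 = -2 + D*Q²)
p = 567/4 (p = -2 + (-¼ + 6)*(-5)² = -2 + (23/4)*25 = -2 + 575/4 = 567/4 ≈ 141.75)
d(l) = -39 + l² - 11*l (d(l) = -9 + ((l² - 11*l) - 30) = -9 + (-30 + l² - 11*l) = -39 + l² - 11*l)
p*d(M(2)) = 567*(-39 + 2² - 11*2)/4 = 567*(-39 + 4 - 22)/4 = (567/4)*(-57) = -32319/4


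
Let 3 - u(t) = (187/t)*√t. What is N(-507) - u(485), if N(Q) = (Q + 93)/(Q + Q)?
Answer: -438/169 + 187*√485/485 ≈ 5.8995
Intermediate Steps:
N(Q) = (93 + Q)/(2*Q) (N(Q) = (93 + Q)/((2*Q)) = (93 + Q)*(1/(2*Q)) = (93 + Q)/(2*Q))
u(t) = 3 - 187/√t (u(t) = 3 - 187/t*√t = 3 - 187/√t)
N(-507) - u(485) = (½)*(93 - 507)/(-507) - (3 - 187*√485/485) = (½)*(-1/507)*(-414) - (3 - 187*√485/485) = 69/169 - (3 - 187*√485/485) = 69/169 + (-3 + 187*√485/485) = -438/169 + 187*√485/485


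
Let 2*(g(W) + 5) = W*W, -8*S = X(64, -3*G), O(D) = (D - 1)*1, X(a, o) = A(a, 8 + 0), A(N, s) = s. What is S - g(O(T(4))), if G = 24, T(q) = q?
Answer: -½ ≈ -0.50000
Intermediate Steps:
X(a, o) = 8 (X(a, o) = 8 + 0 = 8)
O(D) = -1 + D (O(D) = (-1 + D)*1 = -1 + D)
S = -1 (S = -⅛*8 = -1)
g(W) = -5 + W²/2 (g(W) = -5 + (W*W)/2 = -5 + W²/2)
S - g(O(T(4))) = -1 - (-5 + (-1 + 4)²/2) = -1 - (-5 + (½)*3²) = -1 - (-5 + (½)*9) = -1 - (-5 + 9/2) = -1 - 1*(-½) = -1 + ½ = -½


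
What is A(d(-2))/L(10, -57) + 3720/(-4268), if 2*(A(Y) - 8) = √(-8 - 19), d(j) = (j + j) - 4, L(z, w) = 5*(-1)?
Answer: -13186/5335 - 3*I*√3/10 ≈ -2.4716 - 0.51962*I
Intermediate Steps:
L(z, w) = -5
d(j) = -4 + 2*j (d(j) = 2*j - 4 = -4 + 2*j)
A(Y) = 8 + 3*I*√3/2 (A(Y) = 8 + √(-8 - 19)/2 = 8 + √(-27)/2 = 8 + (3*I*√3)/2 = 8 + 3*I*√3/2)
A(d(-2))/L(10, -57) + 3720/(-4268) = (8 + 3*I*√3/2)/(-5) + 3720/(-4268) = (8 + 3*I*√3/2)*(-⅕) + 3720*(-1/4268) = (-8/5 - 3*I*√3/10) - 930/1067 = -13186/5335 - 3*I*√3/10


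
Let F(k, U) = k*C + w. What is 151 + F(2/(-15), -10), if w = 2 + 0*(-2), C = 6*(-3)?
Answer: 777/5 ≈ 155.40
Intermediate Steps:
C = -18
w = 2 (w = 2 + 0 = 2)
F(k, U) = 2 - 18*k (F(k, U) = k*(-18) + 2 = -18*k + 2 = 2 - 18*k)
151 + F(2/(-15), -10) = 151 + (2 - 36/(-15)) = 151 + (2 - 36*(-1)/15) = 151 + (2 - 18*(-2/15)) = 151 + (2 + 12/5) = 151 + 22/5 = 777/5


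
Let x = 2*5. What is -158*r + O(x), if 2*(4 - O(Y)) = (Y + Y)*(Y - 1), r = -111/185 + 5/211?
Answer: 5334/1055 ≈ 5.0559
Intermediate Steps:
x = 10
r = -608/1055 (r = -111*1/185 + 5*(1/211) = -⅗ + 5/211 = -608/1055 ≈ -0.57630)
O(Y) = 4 - Y*(-1 + Y) (O(Y) = 4 - (Y + Y)*(Y - 1)/2 = 4 - 2*Y*(-1 + Y)/2 = 4 - Y*(-1 + Y))
-158*r + O(x) = -158*(-608/1055) + (4 + 10 - 1*10²) = 96064/1055 + (4 + 10 - 1*100) = 96064/1055 + (4 + 10 - 100) = 96064/1055 - 86 = 5334/1055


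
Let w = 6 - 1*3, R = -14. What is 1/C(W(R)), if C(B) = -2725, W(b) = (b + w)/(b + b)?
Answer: -1/2725 ≈ -0.00036697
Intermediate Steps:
w = 3 (w = 6 - 3 = 3)
W(b) = (3 + b)/(2*b) (W(b) = (b + 3)/(b + b) = (3 + b)/((2*b)) = (3 + b)*(1/(2*b)) = (3 + b)/(2*b))
1/C(W(R)) = 1/(-2725) = -1/2725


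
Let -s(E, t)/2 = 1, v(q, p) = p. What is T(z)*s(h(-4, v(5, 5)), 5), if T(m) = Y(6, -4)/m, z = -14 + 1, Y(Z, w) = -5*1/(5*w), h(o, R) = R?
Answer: 1/26 ≈ 0.038462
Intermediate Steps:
Y(Z, w) = -1/w
z = -13
s(E, t) = -2 (s(E, t) = -2*1 = -2)
T(m) = 1/(4*m) (T(m) = (-1/(-4))/m = (-1*(-1/4))/m = 1/(4*m))
T(z)*s(h(-4, v(5, 5)), 5) = ((1/4)/(-13))*(-2) = ((1/4)*(-1/13))*(-2) = -1/52*(-2) = 1/26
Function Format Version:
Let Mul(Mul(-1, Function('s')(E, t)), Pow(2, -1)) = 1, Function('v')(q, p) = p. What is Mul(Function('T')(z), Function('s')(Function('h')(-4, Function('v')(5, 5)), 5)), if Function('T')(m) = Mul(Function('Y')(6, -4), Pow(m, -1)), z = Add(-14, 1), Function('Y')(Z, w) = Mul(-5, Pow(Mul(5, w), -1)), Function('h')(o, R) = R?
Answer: Rational(1, 26) ≈ 0.038462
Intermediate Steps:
Function('Y')(Z, w) = Mul(-1, Pow(w, -1)) (Function('Y')(Z, w) = Mul(-5, Mul(Rational(1, 5), Pow(w, -1))) = Mul(-1, Pow(w, -1)))
z = -13
Function('s')(E, t) = -2 (Function('s')(E, t) = Mul(-2, 1) = -2)
Function('T')(m) = Mul(Rational(1, 4), Pow(m, -1)) (Function('T')(m) = Mul(Mul(-1, Pow(-4, -1)), Pow(m, -1)) = Mul(Mul(-1, Rational(-1, 4)), Pow(m, -1)) = Mul(Rational(1, 4), Pow(m, -1)))
Mul(Function('T')(z), Function('s')(Function('h')(-4, Function('v')(5, 5)), 5)) = Mul(Mul(Rational(1, 4), Pow(-13, -1)), -2) = Mul(Mul(Rational(1, 4), Rational(-1, 13)), -2) = Mul(Rational(-1, 52), -2) = Rational(1, 26)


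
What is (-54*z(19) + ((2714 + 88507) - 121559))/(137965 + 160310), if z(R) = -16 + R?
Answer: -1220/11931 ≈ -0.10225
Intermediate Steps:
(-54*z(19) + ((2714 + 88507) - 121559))/(137965 + 160310) = (-54*(-16 + 19) + ((2714 + 88507) - 121559))/(137965 + 160310) = (-54*3 + (91221 - 121559))/298275 = (-162 - 30338)*(1/298275) = -30500*1/298275 = -1220/11931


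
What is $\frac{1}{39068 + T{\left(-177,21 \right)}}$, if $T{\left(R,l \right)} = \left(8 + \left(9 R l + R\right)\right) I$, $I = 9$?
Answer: $- \frac{1}{263530} \approx -3.7946 \cdot 10^{-6}$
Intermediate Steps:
$T{\left(R,l \right)} = 72 + 9 R + 81 R l$ ($T{\left(R,l \right)} = \left(8 + \left(9 R l + R\right)\right) 9 = \left(8 + \left(R + 9 R l\right)\right) 9 = \left(8 + R + 9 R l\right) 9 = 72 + 9 R + 81 R l$)
$\frac{1}{39068 + T{\left(-177,21 \right)}} = \frac{1}{39068 + \left(72 + 9 \left(-177\right) + 81 \left(-177\right) 21\right)} = \frac{1}{39068 - 302598} = \frac{1}{-263530} = - \frac{1}{263530}$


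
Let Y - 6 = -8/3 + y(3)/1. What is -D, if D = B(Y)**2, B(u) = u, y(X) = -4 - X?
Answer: -121/9 ≈ -13.444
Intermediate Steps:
Y = -11/3 (Y = 6 + (-8/3 + (-4 - 1*3)/1) = 6 + (-8*1/3 + (-4 - 3)*1) = 6 + (-8/3 - 7*1) = 6 + (-8/3 - 7) = 6 - 29/3 = -11/3 ≈ -3.6667)
D = 121/9 (D = (-11/3)**2 = 121/9 ≈ 13.444)
-D = -1*121/9 = -121/9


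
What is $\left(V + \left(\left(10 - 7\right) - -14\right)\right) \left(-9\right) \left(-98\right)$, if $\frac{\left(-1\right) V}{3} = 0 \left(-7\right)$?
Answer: $14994$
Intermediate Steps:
$V = 0$ ($V = - 3 \cdot 0 \left(-7\right) = \left(-3\right) 0 = 0$)
$\left(V + \left(\left(10 - 7\right) - -14\right)\right) \left(-9\right) \left(-98\right) = \left(0 + \left(\left(10 - 7\right) - -14\right)\right) \left(-9\right) \left(-98\right) = \left(0 + \left(3 + 14\right)\right) \left(-9\right) \left(-98\right) = \left(0 + 17\right) \left(-9\right) \left(-98\right) = 17 \left(-9\right) \left(-98\right) = \left(-153\right) \left(-98\right) = 14994$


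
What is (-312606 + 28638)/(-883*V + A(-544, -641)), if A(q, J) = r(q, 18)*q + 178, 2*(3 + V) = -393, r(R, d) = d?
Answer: -567936/333089 ≈ -1.7051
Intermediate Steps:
V = -399/2 (V = -3 + (½)*(-393) = -3 - 393/2 = -399/2 ≈ -199.50)
A(q, J) = 178 + 18*q (A(q, J) = 18*q + 178 = 178 + 18*q)
(-312606 + 28638)/(-883*V + A(-544, -641)) = (-312606 + 28638)/(-883*(-399/2) + (178 + 18*(-544))) = -283968/(352317/2 + (178 - 9792)) = -283968/(352317/2 - 9614) = -283968/333089/2 = -283968*2/333089 = -567936/333089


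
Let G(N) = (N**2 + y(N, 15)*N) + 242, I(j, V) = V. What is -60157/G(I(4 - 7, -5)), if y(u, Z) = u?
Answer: -60157/292 ≈ -206.02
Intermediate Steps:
G(N) = 242 + 2*N**2 (G(N) = (N**2 + N*N) + 242 = (N**2 + N**2) + 242 = 2*N**2 + 242 = 242 + 2*N**2)
-60157/G(I(4 - 7, -5)) = -60157/(242 + 2*(-5)**2) = -60157/(242 + 2*25) = -60157/(242 + 50) = -60157/292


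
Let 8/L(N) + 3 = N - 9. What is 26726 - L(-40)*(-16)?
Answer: 347406/13 ≈ 26724.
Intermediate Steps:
L(N) = 8/(-12 + N) (L(N) = 8/(-3 + (N - 9)) = 8/(-3 + (-9 + N)) = 8/(-12 + N))
26726 - L(-40)*(-16) = 26726 - 8/(-12 - 40)*(-16) = 26726 - 8/(-52)*(-16) = 26726 - 8*(-1/52)*(-16) = 26726 - (-2)*(-16)/13 = 26726 - 1*32/13 = 26726 - 32/13 = 347406/13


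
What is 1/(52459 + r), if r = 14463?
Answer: 1/66922 ≈ 1.4943e-5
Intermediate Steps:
1/(52459 + r) = 1/(52459 + 14463) = 1/66922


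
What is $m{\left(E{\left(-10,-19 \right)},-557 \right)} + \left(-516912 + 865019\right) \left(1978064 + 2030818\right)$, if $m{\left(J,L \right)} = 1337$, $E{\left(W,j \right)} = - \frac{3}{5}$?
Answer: $1395519887711$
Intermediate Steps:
$E{\left(W,j \right)} = - \frac{3}{5}$ ($E{\left(W,j \right)} = \left(-3\right) \frac{1}{5} = - \frac{3}{5}$)
$m{\left(E{\left(-10,-19 \right)},-557 \right)} + \left(-516912 + 865019\right) \left(1978064 + 2030818\right) = 1337 + \left(-516912 + 865019\right) \left(1978064 + 2030818\right) = 1337 + 348107 \cdot 4008882 = 1337 + 1395519886374 = 1395519887711$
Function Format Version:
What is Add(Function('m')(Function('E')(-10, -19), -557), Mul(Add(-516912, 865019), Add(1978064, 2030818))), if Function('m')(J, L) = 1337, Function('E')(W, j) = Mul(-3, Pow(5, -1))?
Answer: 1395519887711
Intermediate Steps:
Function('E')(W, j) = Rational(-3, 5) (Function('E')(W, j) = Mul(-3, Rational(1, 5)) = Rational(-3, 5))
Add(Function('m')(Function('E')(-10, -19), -557), Mul(Add(-516912, 865019), Add(1978064, 2030818))) = Add(1337, Mul(Add(-516912, 865019), Add(1978064, 2030818))) = Add(1337, Mul(348107, 4008882)) = Add(1337, 1395519886374) = 1395519887711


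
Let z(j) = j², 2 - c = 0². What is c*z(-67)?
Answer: 8978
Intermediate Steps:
c = 2 (c = 2 - 1*0² = 2 - 1*0 = 2 + 0 = 2)
c*z(-67) = 2*(-67)² = 2*4489 = 8978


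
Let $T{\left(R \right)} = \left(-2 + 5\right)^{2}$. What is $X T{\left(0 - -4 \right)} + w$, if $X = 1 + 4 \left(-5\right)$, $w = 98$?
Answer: $-73$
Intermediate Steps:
$X = -19$ ($X = 1 - 20 = -19$)
$T{\left(R \right)} = 9$ ($T{\left(R \right)} = 3^{2} = 9$)
$X T{\left(0 - -4 \right)} + w = \left(-19\right) 9 + 98 = -171 + 98 = -73$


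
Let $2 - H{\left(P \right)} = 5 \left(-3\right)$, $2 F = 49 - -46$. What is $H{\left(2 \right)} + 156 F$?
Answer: $7427$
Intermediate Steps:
$F = \frac{95}{2}$ ($F = \frac{49 - -46}{2} = \frac{49 + 46}{2} = \frac{1}{2} \cdot 95 = \frac{95}{2} \approx 47.5$)
$H{\left(P \right)} = 17$ ($H{\left(P \right)} = 2 - 5 \left(-3\right) = 2 - -15 = 2 + 15 = 17$)
$H{\left(2 \right)} + 156 F = 17 + 156 \cdot \frac{95}{2} = 17 + 7410 = 7427$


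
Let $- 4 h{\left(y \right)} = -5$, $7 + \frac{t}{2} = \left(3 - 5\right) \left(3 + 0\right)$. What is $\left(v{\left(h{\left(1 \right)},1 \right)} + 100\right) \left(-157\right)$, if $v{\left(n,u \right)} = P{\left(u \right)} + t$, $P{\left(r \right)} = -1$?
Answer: $-11461$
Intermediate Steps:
$t = -26$ ($t = -14 + 2 \left(3 - 5\right) \left(3 + 0\right) = -14 + 2 \left(3 - 5\right) 3 = -14 + 2 \left(\left(-2\right) 3\right) = -14 + 2 \left(-6\right) = -14 - 12 = -26$)
$h{\left(y \right)} = \frac{5}{4}$ ($h{\left(y \right)} = \left(- \frac{1}{4}\right) \left(-5\right) = \frac{5}{4}$)
$v{\left(n,u \right)} = -27$ ($v{\left(n,u \right)} = -1 - 26 = -27$)
$\left(v{\left(h{\left(1 \right)},1 \right)} + 100\right) \left(-157\right) = \left(-27 + 100\right) \left(-157\right) = 73 \left(-157\right) = -11461$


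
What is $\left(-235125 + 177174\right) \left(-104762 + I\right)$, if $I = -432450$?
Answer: $31131972612$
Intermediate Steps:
$\left(-235125 + 177174\right) \left(-104762 + I\right) = \left(-235125 + 177174\right) \left(-104762 - 432450\right) = \left(-57951\right) \left(-537212\right) = 31131972612$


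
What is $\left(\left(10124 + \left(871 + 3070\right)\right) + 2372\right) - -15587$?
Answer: $32024$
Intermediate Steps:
$\left(\left(10124 + \left(871 + 3070\right)\right) + 2372\right) - -15587 = \left(\left(10124 + 3941\right) + 2372\right) + 15587 = \left(14065 + 2372\right) + 15587 = 16437 + 15587 = 32024$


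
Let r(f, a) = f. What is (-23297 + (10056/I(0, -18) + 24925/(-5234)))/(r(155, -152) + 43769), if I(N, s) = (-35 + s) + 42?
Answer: -1394208757/2528880376 ≈ -0.55131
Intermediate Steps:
I(N, s) = 7 + s
(-23297 + (10056/I(0, -18) + 24925/(-5234)))/(r(155, -152) + 43769) = (-23297 + (10056/(7 - 18) + 24925/(-5234)))/(155 + 43769) = (-23297 + (10056/(-11) + 24925*(-1/5234)))/43924 = (-23297 + (10056*(-1/11) - 24925/5234))*(1/43924) = (-23297 + (-10056/11 - 24925/5234))*(1/43924) = (-23297 - 52907279/57574)*(1/43924) = -1394208757/57574*1/43924 = -1394208757/2528880376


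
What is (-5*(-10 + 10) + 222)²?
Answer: 49284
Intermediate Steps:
(-5*(-10 + 10) + 222)² = (-5*0 + 222)² = (0 + 222)² = 222² = 49284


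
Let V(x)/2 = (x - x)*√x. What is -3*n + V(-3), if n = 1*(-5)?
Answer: 15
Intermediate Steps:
n = -5
V(x) = 0 (V(x) = 2*((x - x)*√x) = 2*(0*√x) = 2*0 = 0)
-3*n + V(-3) = -3*(-5) + 0 = 15 + 0 = 15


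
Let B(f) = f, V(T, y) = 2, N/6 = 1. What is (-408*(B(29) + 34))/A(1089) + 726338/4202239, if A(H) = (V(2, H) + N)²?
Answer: -13495983203/33617912 ≈ -401.45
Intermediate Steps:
N = 6 (N = 6*1 = 6)
A(H) = 64 (A(H) = (2 + 6)² = 8² = 64)
(-408*(B(29) + 34))/A(1089) + 726338/4202239 = -408*(29 + 34)/64 + 726338/4202239 = -408*63*(1/64) + 726338*(1/4202239) = -25704*1/64 + 726338/4202239 = -3213/8 + 726338/4202239 = -13495983203/33617912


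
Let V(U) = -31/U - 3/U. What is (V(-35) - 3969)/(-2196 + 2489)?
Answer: -138881/10255 ≈ -13.543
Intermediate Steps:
V(U) = -34/U
(V(-35) - 3969)/(-2196 + 2489) = (-34/(-35) - 3969)/(-2196 + 2489) = (-34*(-1/35) - 3969)/293 = (34/35 - 3969)*(1/293) = -138881/35*1/293 = -138881/10255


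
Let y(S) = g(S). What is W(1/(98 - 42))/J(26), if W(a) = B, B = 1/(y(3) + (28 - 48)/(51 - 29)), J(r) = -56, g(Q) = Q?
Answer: -11/1288 ≈ -0.0085404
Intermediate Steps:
y(S) = S
B = 11/23 (B = 1/(3 + (28 - 48)/(51 - 29)) = 1/(3 - 20/22) = 1/(3 - 20*1/22) = 1/(3 - 10/11) = 1/(23/11) = 11/23 ≈ 0.47826)
W(a) = 11/23
W(1/(98 - 42))/J(26) = (11/23)/(-56) = (11/23)*(-1/56) = -11/1288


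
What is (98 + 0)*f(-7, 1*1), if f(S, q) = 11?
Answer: 1078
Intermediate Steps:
(98 + 0)*f(-7, 1*1) = (98 + 0)*11 = 98*11 = 1078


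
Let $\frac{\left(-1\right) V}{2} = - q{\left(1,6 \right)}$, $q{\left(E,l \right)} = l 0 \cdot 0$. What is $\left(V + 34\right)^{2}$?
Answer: $1156$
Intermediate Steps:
$q{\left(E,l \right)} = 0$ ($q{\left(E,l \right)} = 0 \cdot 0 = 0$)
$V = 0$ ($V = - 2 \left(\left(-1\right) 0\right) = \left(-2\right) 0 = 0$)
$\left(V + 34\right)^{2} = \left(0 + 34\right)^{2} = 34^{2} = 1156$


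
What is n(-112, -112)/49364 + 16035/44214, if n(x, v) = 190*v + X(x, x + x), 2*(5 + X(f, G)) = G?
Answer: -25749203/363763316 ≈ -0.070786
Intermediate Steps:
X(f, G) = -5 + G/2
n(x, v) = -5 + x + 190*v (n(x, v) = 190*v + (-5 + (x + x)/2) = 190*v + (-5 + (2*x)/2) = 190*v + (-5 + x) = -5 + x + 190*v)
n(-112, -112)/49364 + 16035/44214 = (-5 - 112 + 190*(-112))/49364 + 16035/44214 = (-5 - 112 - 21280)*(1/49364) + 16035*(1/44214) = -21397*1/49364 + 5345/14738 = -21397/49364 + 5345/14738 = -25749203/363763316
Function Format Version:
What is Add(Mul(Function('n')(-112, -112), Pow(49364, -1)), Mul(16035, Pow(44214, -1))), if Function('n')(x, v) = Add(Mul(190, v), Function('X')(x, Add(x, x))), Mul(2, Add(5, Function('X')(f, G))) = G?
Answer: Rational(-25749203, 363763316) ≈ -0.070786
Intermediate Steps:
Function('X')(f, G) = Add(-5, Mul(Rational(1, 2), G))
Function('n')(x, v) = Add(-5, x, Mul(190, v)) (Function('n')(x, v) = Add(Mul(190, v), Add(-5, Mul(Rational(1, 2), Add(x, x)))) = Add(Mul(190, v), Add(-5, Mul(Rational(1, 2), Mul(2, x)))) = Add(Mul(190, v), Add(-5, x)) = Add(-5, x, Mul(190, v)))
Add(Mul(Function('n')(-112, -112), Pow(49364, -1)), Mul(16035, Pow(44214, -1))) = Add(Mul(Add(-5, -112, Mul(190, -112)), Pow(49364, -1)), Mul(16035, Pow(44214, -1))) = Add(Mul(Add(-5, -112, -21280), Rational(1, 49364)), Mul(16035, Rational(1, 44214))) = Add(Mul(-21397, Rational(1, 49364)), Rational(5345, 14738)) = Add(Rational(-21397, 49364), Rational(5345, 14738)) = Rational(-25749203, 363763316)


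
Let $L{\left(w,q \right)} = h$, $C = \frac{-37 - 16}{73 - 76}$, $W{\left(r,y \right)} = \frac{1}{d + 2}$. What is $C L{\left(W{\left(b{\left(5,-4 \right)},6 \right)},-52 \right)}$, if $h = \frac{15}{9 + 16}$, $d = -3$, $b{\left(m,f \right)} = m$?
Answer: $\frac{53}{5} \approx 10.6$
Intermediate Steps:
$W{\left(r,y \right)} = -1$ ($W{\left(r,y \right)} = \frac{1}{-3 + 2} = \frac{1}{-1} = -1$)
$C = \frac{53}{3}$ ($C = - \frac{53}{-3} = \left(-53\right) \left(- \frac{1}{3}\right) = \frac{53}{3} \approx 17.667$)
$h = \frac{3}{5}$ ($h = \frac{15}{25} = 15 \cdot \frac{1}{25} = \frac{3}{5} \approx 0.6$)
$L{\left(w,q \right)} = \frac{3}{5}$
$C L{\left(W{\left(b{\left(5,-4 \right)},6 \right)},-52 \right)} = \frac{53}{3} \cdot \frac{3}{5} = \frac{53}{5}$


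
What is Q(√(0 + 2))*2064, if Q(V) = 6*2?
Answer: 24768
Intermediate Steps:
Q(V) = 12
Q(√(0 + 2))*2064 = 12*2064 = 24768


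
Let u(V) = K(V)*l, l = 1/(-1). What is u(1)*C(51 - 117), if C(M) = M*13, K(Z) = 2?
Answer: 1716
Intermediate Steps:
l = -1
C(M) = 13*M
u(V) = -2 (u(V) = 2*(-1) = -2)
u(1)*C(51 - 117) = -26*(51 - 117) = -26*(-66) = -2*(-858) = 1716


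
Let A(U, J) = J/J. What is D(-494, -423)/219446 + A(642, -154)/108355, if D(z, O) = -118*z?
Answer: 3158224553/11889035665 ≈ 0.26564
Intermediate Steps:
A(U, J) = 1
D(-494, -423)/219446 + A(642, -154)/108355 = -118*(-494)/219446 + 1/108355 = 58292*(1/219446) + 1*(1/108355) = 29146/109723 + 1/108355 = 3158224553/11889035665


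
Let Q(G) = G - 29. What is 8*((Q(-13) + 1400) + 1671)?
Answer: 24232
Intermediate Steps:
Q(G) = -29 + G
8*((Q(-13) + 1400) + 1671) = 8*(((-29 - 13) + 1400) + 1671) = 8*((-42 + 1400) + 1671) = 8*(1358 + 1671) = 8*3029 = 24232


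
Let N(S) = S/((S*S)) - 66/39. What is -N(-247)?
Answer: 419/247 ≈ 1.6964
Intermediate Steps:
N(S) = -22/13 + 1/S (N(S) = S/(S**2) - 66*1/39 = S/S**2 - 22/13 = 1/S - 22/13 = -22/13 + 1/S)
-N(-247) = -(-22/13 + 1/(-247)) = -(-22/13 - 1/247) = -1*(-419/247) = 419/247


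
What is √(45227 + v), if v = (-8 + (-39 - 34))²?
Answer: 22*√107 ≈ 227.57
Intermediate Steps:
v = 6561 (v = (-8 - 73)² = (-81)² = 6561)
√(45227 + v) = √(45227 + 6561) = √51788 = 22*√107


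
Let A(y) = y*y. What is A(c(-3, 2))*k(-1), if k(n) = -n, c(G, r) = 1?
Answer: 1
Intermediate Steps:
A(y) = y**2
A(c(-3, 2))*k(-1) = 1**2*(-1*(-1)) = 1*1 = 1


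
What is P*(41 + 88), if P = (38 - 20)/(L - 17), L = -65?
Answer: -1161/41 ≈ -28.317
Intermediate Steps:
P = -9/41 (P = (38 - 20)/(-65 - 17) = 18/(-82) = 18*(-1/82) = -9/41 ≈ -0.21951)
P*(41 + 88) = -9*(41 + 88)/41 = -9/41*129 = -1161/41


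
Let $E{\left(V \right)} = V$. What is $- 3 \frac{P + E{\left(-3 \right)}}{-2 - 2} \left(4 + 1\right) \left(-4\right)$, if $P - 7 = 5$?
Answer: $-135$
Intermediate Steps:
$P = 12$ ($P = 7 + 5 = 12$)
$- 3 \frac{P + E{\left(-3 \right)}}{-2 - 2} \left(4 + 1\right) \left(-4\right) = - 3 \frac{12 - 3}{-2 - 2} \left(4 + 1\right) \left(-4\right) = - 3 \frac{9}{-4} \cdot 5 \left(-4\right) = - 3 \cdot 9 \left(- \frac{1}{4}\right) 5 \left(-4\right) = - 3 \left(\left(- \frac{9}{4}\right) 5\right) \left(-4\right) = \left(-3\right) \left(- \frac{45}{4}\right) \left(-4\right) = \frac{135}{4} \left(-4\right) = -135$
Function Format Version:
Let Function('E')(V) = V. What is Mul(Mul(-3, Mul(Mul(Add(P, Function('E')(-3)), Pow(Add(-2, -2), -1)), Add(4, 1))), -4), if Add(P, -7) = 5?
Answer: -135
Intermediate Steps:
P = 12 (P = Add(7, 5) = 12)
Mul(Mul(-3, Mul(Mul(Add(P, Function('E')(-3)), Pow(Add(-2, -2), -1)), Add(4, 1))), -4) = Mul(Mul(-3, Mul(Mul(Add(12, -3), Pow(Add(-2, -2), -1)), Add(4, 1))), -4) = Mul(Mul(-3, Mul(Mul(9, Pow(-4, -1)), 5)), -4) = Mul(Mul(-3, Mul(Mul(9, Rational(-1, 4)), 5)), -4) = Mul(Mul(-3, Mul(Rational(-9, 4), 5)), -4) = Mul(Mul(-3, Rational(-45, 4)), -4) = Mul(Rational(135, 4), -4) = -135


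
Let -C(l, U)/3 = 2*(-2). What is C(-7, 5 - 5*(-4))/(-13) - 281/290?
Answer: -7133/3770 ≈ -1.8920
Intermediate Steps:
C(l, U) = 12 (C(l, U) = -6*(-2) = -3*(-4) = 12)
C(-7, 5 - 5*(-4))/(-13) - 281/290 = 12/(-13) - 281/290 = 12*(-1/13) - 281*1/290 = -12/13 - 281/290 = -7133/3770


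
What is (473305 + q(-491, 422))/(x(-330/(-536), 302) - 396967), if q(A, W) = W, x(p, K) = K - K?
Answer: -24933/20893 ≈ -1.1934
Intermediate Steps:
x(p, K) = 0
(473305 + q(-491, 422))/(x(-330/(-536), 302) - 396967) = (473305 + 422)/(0 - 396967) = 473727/(-396967) = 473727*(-1/396967) = -24933/20893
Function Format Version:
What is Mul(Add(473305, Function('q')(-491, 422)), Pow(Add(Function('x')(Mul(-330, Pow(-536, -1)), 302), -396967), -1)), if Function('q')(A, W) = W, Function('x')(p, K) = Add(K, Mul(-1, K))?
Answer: Rational(-24933, 20893) ≈ -1.1934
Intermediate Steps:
Function('x')(p, K) = 0
Mul(Add(473305, Function('q')(-491, 422)), Pow(Add(Function('x')(Mul(-330, Pow(-536, -1)), 302), -396967), -1)) = Mul(Add(473305, 422), Pow(Add(0, -396967), -1)) = Mul(473727, Pow(-396967, -1)) = Mul(473727, Rational(-1, 396967)) = Rational(-24933, 20893)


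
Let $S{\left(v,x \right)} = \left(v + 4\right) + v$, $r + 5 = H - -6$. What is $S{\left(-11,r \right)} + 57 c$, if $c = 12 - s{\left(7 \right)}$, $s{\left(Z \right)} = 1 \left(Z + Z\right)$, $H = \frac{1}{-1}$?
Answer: $-132$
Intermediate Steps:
$H = -1$
$r = 0$ ($r = -5 - -5 = -5 + \left(-1 + 6\right) = -5 + 5 = 0$)
$s{\left(Z \right)} = 2 Z$ ($s{\left(Z \right)} = 1 \cdot 2 Z = 2 Z$)
$S{\left(v,x \right)} = 4 + 2 v$ ($S{\left(v,x \right)} = \left(4 + v\right) + v = 4 + 2 v$)
$c = -2$ ($c = 12 - 2 \cdot 7 = 12 - 14 = -2$)
$S{\left(-11,r \right)} + 57 c = \left(4 + 2 \left(-11\right)\right) + 57 \left(-2\right) = \left(4 - 22\right) - 114 = -18 - 114 = -132$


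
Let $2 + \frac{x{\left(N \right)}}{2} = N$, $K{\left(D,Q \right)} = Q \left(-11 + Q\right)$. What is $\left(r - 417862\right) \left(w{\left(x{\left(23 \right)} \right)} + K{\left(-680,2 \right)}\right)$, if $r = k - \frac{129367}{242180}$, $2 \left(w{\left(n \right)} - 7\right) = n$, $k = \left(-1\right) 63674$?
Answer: $- \frac{116618517847}{24218} \approx -4.8154 \cdot 10^{6}$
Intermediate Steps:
$x{\left(N \right)} = -4 + 2 N$
$k = -63674$
$w{\left(n \right)} = 7 + \frac{n}{2}$
$r = - \frac{15420698687}{242180}$ ($r = -63674 - \frac{129367}{242180} = - \frac{15420698687}{242180} \approx -63675.0$)
$\left(r - 417862\right) \left(w{\left(x{\left(23 \right)} \right)} + K{\left(-680,2 \right)}\right) = \left(- \frac{15420698687}{242180} - 417862\right) \left(\left(7 + \frac{-4 + 2 \cdot 23}{2}\right) + 2 \left(-11 + 2\right)\right) = - \frac{116618517847 \left(\left(7 + \frac{-4 + 46}{2}\right) + 2 \left(-9\right)\right)}{242180} = - \frac{116618517847 \left(\left(7 + \frac{1}{2} \cdot 42\right) - 18\right)}{242180} = - \frac{116618517847 \left(\left(7 + 21\right) - 18\right)}{242180} = - \frac{116618517847 \left(28 - 18\right)}{242180} = \left(- \frac{116618517847}{242180}\right) 10 = - \frac{116618517847}{24218}$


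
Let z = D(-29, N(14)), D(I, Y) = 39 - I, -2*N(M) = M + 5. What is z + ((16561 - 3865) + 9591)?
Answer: 22355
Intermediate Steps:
N(M) = -5/2 - M/2 (N(M) = -(M + 5)/2 = -(5 + M)/2 = -5/2 - M/2)
z = 68 (z = 39 - 1*(-29) = 39 + 29 = 68)
z + ((16561 - 3865) + 9591) = 68 + ((16561 - 3865) + 9591) = 68 + (12696 + 9591) = 68 + 22287 = 22355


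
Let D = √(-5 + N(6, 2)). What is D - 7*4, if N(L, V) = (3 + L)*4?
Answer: -28 + √31 ≈ -22.432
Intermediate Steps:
N(L, V) = 12 + 4*L
D = √31 (D = √(-5 + (12 + 4*6)) = √(-5 + (12 + 24)) = √(-5 + 36) = √31 ≈ 5.5678)
D - 7*4 = √31 - 7*4 = √31 - 28 = -28 + √31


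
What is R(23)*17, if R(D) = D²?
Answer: 8993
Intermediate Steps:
R(23)*17 = 23²*17 = 529*17 = 8993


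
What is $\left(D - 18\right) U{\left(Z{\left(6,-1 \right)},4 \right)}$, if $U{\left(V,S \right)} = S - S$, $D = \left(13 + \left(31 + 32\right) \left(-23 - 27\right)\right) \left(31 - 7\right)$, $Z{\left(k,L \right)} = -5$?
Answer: $0$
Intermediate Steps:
$D = -75288$ ($D = \left(13 + 63 \left(-50\right)\right) 24 = \left(13 - 3150\right) 24 = \left(-3137\right) 24 = -75288$)
$U{\left(V,S \right)} = 0$
$\left(D - 18\right) U{\left(Z{\left(6,-1 \right)},4 \right)} = \left(-75288 - 18\right) 0 = \left(-75306\right) 0 = 0$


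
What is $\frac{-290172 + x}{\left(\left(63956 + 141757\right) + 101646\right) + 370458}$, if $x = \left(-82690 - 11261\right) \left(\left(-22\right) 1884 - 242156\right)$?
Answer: $\frac{8881529744}{225939} \approx 39309.0$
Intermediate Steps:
$x = 26644879404$ ($x = - 93951 \left(-41448 - 242156\right) = \left(-93951\right) \left(-283604\right) = 26644879404$)
$\frac{-290172 + x}{\left(\left(63956 + 141757\right) + 101646\right) + 370458} = \frac{-290172 + 26644879404}{\left(\left(63956 + 141757\right) + 101646\right) + 370458} = \frac{26644589232}{\left(205713 + 101646\right) + 370458} = \frac{26644589232}{307359 + 370458} = \frac{26644589232}{677817} = 26644589232 \cdot \frac{1}{677817} = \frac{8881529744}{225939}$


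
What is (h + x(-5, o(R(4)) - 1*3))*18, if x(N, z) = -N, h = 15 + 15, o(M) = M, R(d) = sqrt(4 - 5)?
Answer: 630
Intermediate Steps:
R(d) = I (R(d) = sqrt(-1) = I)
h = 30
(h + x(-5, o(R(4)) - 1*3))*18 = (30 - 1*(-5))*18 = (30 + 5)*18 = 35*18 = 630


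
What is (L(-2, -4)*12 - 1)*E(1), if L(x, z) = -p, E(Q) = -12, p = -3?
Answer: -420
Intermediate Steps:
L(x, z) = 3 (L(x, z) = -1*(-3) = 3)
(L(-2, -4)*12 - 1)*E(1) = (3*12 - 1)*(-12) = (36 - 1)*(-12) = 35*(-12) = -420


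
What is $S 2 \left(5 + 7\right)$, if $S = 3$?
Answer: $72$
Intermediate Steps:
$S 2 \left(5 + 7\right) = 3 \cdot 2 \left(5 + 7\right) = 3 \cdot 2 \cdot 12 = 3 \cdot 24 = 72$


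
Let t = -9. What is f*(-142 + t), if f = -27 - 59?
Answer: 12986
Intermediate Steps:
f = -86
f*(-142 + t) = -86*(-142 - 9) = -86*(-151) = 12986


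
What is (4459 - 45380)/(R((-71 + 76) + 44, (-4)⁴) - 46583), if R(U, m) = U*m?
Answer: 40921/34039 ≈ 1.2022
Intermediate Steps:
(4459 - 45380)/(R((-71 + 76) + 44, (-4)⁴) - 46583) = (4459 - 45380)/(((-71 + 76) + 44)*(-4)⁴ - 46583) = -40921/((5 + 44)*256 - 46583) = -40921/(49*256 - 46583) = -40921/(12544 - 46583) = -40921/(-34039) = -40921*(-1/34039) = 40921/34039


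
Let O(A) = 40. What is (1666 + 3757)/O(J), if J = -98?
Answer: 5423/40 ≈ 135.57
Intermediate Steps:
(1666 + 3757)/O(J) = (1666 + 3757)/40 = 5423*(1/40) = 5423/40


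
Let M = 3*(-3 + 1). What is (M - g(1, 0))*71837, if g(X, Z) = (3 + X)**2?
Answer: -1580414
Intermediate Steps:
M = -6 (M = 3*(-2) = -6)
(M - g(1, 0))*71837 = (-6 - (3 + 1)**2)*71837 = (-6 - 1*4**2)*71837 = (-6 - 1*16)*71837 = (-6 - 16)*71837 = -22*71837 = -1580414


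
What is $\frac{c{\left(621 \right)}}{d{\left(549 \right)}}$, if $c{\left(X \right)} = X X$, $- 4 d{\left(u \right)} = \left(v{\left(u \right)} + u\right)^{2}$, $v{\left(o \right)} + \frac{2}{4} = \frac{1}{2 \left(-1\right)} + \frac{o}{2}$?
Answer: $- \frac{6170256}{2706025} \approx -2.2802$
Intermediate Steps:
$v{\left(o \right)} = -1 + \frac{o}{2}$ ($v{\left(o \right)} = - \frac{1}{2} + \left(\frac{1}{2 \left(-1\right)} + \frac{o}{2}\right) = - \frac{1}{2} + \left(\frac{1}{2} \left(-1\right) + o \frac{1}{2}\right) = - \frac{1}{2} + \left(- \frac{1}{2} + \frac{o}{2}\right) = -1 + \frac{o}{2}$)
$d{\left(u \right)} = - \frac{\left(-1 + \frac{3 u}{2}\right)^{2}}{4}$ ($d{\left(u \right)} = - \frac{\left(\left(-1 + \frac{u}{2}\right) + u\right)^{2}}{4} = - \frac{\left(-1 + \frac{3 u}{2}\right)^{2}}{4}$)
$c{\left(X \right)} = X^{2}$
$\frac{c{\left(621 \right)}}{d{\left(549 \right)}} = \frac{621^{2}}{\left(- \frac{1}{16}\right) \left(-2 + 3 \cdot 549\right)^{2}} = \frac{385641}{\left(- \frac{1}{16}\right) \left(-2 + 1647\right)^{2}} = \frac{385641}{\left(- \frac{1}{16}\right) 1645^{2}} = \frac{385641}{\left(- \frac{1}{16}\right) 2706025} = \frac{385641}{- \frac{2706025}{16}} = 385641 \left(- \frac{16}{2706025}\right) = - \frac{6170256}{2706025}$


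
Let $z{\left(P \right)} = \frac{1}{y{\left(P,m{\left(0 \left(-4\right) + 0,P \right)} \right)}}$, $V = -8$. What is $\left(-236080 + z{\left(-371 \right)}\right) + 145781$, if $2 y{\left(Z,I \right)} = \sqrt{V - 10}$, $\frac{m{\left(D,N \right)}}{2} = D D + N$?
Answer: $-90299 - \frac{i \sqrt{2}}{3} \approx -90299.0 - 0.4714 i$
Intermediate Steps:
$m{\left(D,N \right)} = 2 N + 2 D^{2}$ ($m{\left(D,N \right)} = 2 \left(D D + N\right) = 2 \left(D^{2} + N\right) = 2 \left(N + D^{2}\right) = 2 N + 2 D^{2}$)
$y{\left(Z,I \right)} = \frac{3 i \sqrt{2}}{2}$ ($y{\left(Z,I \right)} = \frac{\sqrt{-8 - 10}}{2} = \frac{\sqrt{-18}}{2} = \frac{3 i \sqrt{2}}{2}$)
$z{\left(P \right)} = - \frac{i \sqrt{2}}{3}$ ($z{\left(P \right)} = \frac{1}{\frac{3}{2} i \sqrt{2}} = - \frac{i \sqrt{2}}{3}$)
$\left(-236080 + z{\left(-371 \right)}\right) + 145781 = \left(-236080 - \frac{i \sqrt{2}}{3}\right) + 145781 = -90299 - \frac{i \sqrt{2}}{3}$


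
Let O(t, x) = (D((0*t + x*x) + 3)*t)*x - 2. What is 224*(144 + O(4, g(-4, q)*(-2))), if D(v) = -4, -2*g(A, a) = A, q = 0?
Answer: 46144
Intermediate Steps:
g(A, a) = -A/2
O(t, x) = -2 - 4*t*x (O(t, x) = (-4*t)*x - 2 = -4*t*x - 2 = -2 - 4*t*x)
224*(144 + O(4, g(-4, q)*(-2))) = 224*(144 + (-2 - 4*4*-½*(-4)*(-2))) = 224*(144 + (-2 - 4*4*2*(-2))) = 224*(144 + (-2 - 4*4*(-4))) = 224*(144 + (-2 + 64)) = 224*(144 + 62) = 224*206 = 46144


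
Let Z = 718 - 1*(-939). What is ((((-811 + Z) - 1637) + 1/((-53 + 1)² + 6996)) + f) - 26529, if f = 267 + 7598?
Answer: -188713499/9700 ≈ -19455.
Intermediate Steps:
f = 7865
Z = 1657 (Z = 718 + 939 = 1657)
((((-811 + Z) - 1637) + 1/((-53 + 1)² + 6996)) + f) - 26529 = ((((-811 + 1657) - 1637) + 1/((-53 + 1)² + 6996)) + 7865) - 26529 = (((846 - 1637) + 1/((-52)² + 6996)) + 7865) - 26529 = ((-791 + 1/(2704 + 6996)) + 7865) - 26529 = ((-791 + 1/9700) + 7865) - 26529 = (-7672699/9700 + 7865) - 26529 = 68617801/9700 - 26529 = -188713499/9700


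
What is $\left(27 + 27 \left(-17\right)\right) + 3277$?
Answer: $2845$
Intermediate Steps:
$\left(27 + 27 \left(-17\right)\right) + 3277 = \left(27 - 459\right) + 3277 = -432 + 3277 = 2845$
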